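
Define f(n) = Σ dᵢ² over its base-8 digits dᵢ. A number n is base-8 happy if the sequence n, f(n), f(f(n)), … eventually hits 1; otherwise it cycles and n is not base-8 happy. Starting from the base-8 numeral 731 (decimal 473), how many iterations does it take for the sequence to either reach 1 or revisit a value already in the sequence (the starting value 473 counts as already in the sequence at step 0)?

473 = (7,3,1)_8 → 7² + 3² + 1² = 59
59 = (7,3)_8 → 7² + 3² = 58
58 = (7,2)_8 → 7² + 2² = 53
53 = (6,5)_8 → 6² + 5² = 61
61 = (7,5)_8 → 7² + 5² = 74
74 = (1,1,2)_8 → 1² + 1² + 2² = 6
6 = (6)_8 → 6² = 36
36 = (4,4)_8 → 4² + 4² = 32
32 = (4,0)_8 → 4² + 0² = 16
16 = (2,0)_8 → 2² + 0² = 4
4 = (4)_8 → 4² = 16  — 16 repeats.
That took 11 steps.

11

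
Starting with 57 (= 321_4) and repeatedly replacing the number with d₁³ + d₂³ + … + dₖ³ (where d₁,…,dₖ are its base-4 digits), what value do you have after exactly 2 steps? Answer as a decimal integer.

9

57 = (3,2,1)_4 → 3³ + 2³ + 1³ = 27 + 8 + 1 = 36
36 = (2,1,0)_4 → 2³ + 1³ + 0³ = 8 + 1 + 0 = 9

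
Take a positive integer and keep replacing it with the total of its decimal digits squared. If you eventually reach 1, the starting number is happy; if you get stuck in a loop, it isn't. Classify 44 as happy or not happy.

happy

44 → 4² + 4² = 16 + 16 = 32
32 → 3² + 2² = 9 + 4 = 13
13 → 1² + 3² = 1 + 9 = 10
10 → 1² + 0² = 1 + 0 = 1  — reached 1.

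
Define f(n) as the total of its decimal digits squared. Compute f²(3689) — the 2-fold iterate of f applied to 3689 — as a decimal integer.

82

3689 → 3² + 6² + 8² + 9² = 190
190 → 1² + 9² + 0² = 82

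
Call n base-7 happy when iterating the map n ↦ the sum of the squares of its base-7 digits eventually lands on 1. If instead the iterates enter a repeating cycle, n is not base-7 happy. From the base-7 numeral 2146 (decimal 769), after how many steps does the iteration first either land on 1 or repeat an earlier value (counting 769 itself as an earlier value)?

769 = (2,1,4,6)_7 → 57
57 = (1,1,1)_7 → 3
3 = (3)_7 → 9
9 = (1,2)_7 → 5
5 = (5)_7 → 25
25 = (3,4)_7 → 25  — 25 repeats.
That took 6 steps.

6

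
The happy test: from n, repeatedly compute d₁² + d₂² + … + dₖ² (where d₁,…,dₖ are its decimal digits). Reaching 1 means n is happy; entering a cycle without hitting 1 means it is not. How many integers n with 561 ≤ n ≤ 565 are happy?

2

561: 561 → 62 → 40 → 16 → 37 → 58 → 89 → 145 → 42 → 20 → 4 → 16  (repeats 16)
562: 562 → 65 → 61 → 37 → 58 → 89 → 145 → 42 → 20 → 4 → 16 → 37  (repeats 37)
563: 563 → 70 → 49 → 97 → 130 → 10 → 1  (reaches 1)
564: 564 → 77 → 98 → 145 → 42 → 20 → 4 → 16 → 37 → 58 → 89 → 145  (repeats 145)
565: 565 → 86 → 100 → 1  (reaches 1)
happy: 563, 565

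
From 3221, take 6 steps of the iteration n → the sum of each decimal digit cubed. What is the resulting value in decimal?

737

3221 → 3³ + 2³ + 2³ + 1³ = 44
44 → 4³ + 4³ = 128
128 → 1³ + 2³ + 8³ = 521
521 → 5³ + 2³ + 1³ = 134
134 → 1³ + 3³ + 4³ = 92
92 → 9³ + 2³ = 737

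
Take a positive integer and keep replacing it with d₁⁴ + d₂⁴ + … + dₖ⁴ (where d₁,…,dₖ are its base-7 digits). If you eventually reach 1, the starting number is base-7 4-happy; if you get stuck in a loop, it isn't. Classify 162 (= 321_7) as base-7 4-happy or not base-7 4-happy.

not base-7 4-happy

162 = (3,2,1)_7 → 3⁴ + 2⁴ + 1⁴ = 81 + 16 + 1 = 98
98 = (2,0,0)_7 → 2⁴ + 0⁴ + 0⁴ = 16 + 0 + 0 = 16
16 = (2,2)_7 → 2⁴ + 2⁴ = 16 + 16 = 32
32 = (4,4)_7 → 4⁴ + 4⁴ = 256 + 256 = 512
512 = (1,3,3,1)_7 → 1⁴ + 3⁴ + 3⁴ + 1⁴ = 1 + 81 + 81 + 1 = 164
164 = (3,2,3)_7 → 3⁴ + 2⁴ + 3⁴ = 81 + 16 + 81 = 178
178 = (3,4,3)_7 → 3⁴ + 4⁴ + 3⁴ = 81 + 256 + 81 = 418
418 = (1,1,3,5)_7 → 1⁴ + 1⁴ + 3⁴ + 5⁴ = 1 + 1 + 81 + 625 = 708
708 = (2,0,3,1)_7 → 2⁴ + 0⁴ + 3⁴ + 1⁴ = 16 + 0 + 81 + 1 = 98  — 98 already seen; the sequence cycles without reaching 1.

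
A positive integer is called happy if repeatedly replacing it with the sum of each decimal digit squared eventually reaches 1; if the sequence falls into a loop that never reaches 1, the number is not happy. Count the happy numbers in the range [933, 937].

1

933: 933 → 99 → 162 → 41 → 17 → 50 → 25 → 29 → 85 → 89 → 145 → 42 → 20 → 4 → 16 → 37 → 58 → 89  — not happy
934: 934 → 106 → 37 → 58 → 89 → 145 → 42 → 20 → 4 → 16 → 37  — not happy
935: 935 → 115 → 27 → 53 → 34 → 25 → 29 → 85 → 89 → 145 → 42 → 20 → 4 → 16 → 37 → 58 → 89  — not happy
936: 936 → 126 → 41 → 17 → 50 → 25 → 29 → 85 → 89 → 145 → 42 → 20 → 4 → 16 → 37 → 58 → 89  — not happy
937: 937 → 139 → 91 → 82 → 68 → 100 → 1  — happy
happy: 937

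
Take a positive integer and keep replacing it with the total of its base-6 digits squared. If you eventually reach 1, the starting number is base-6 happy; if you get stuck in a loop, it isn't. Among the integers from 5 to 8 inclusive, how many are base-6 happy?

5: 5 → 25 → 17 → 29 → 41 → 26 → 20 → 13 → 5  — not base-6 happy
6: 6 → 1  — base-6 happy
7: 7 → 2 → 4 → 16 → 20 → 13 → 5 → 25 → 17 → 29 → 41 → 26 → 20  — not base-6 happy
8: 8 → 5 → 25 → 17 → 29 → 41 → 26 → 20 → 13 → 5  — not base-6 happy
base-6 happy: 6

1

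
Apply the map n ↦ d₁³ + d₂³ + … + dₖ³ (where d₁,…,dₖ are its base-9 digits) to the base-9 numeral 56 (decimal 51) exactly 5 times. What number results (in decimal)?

9

51 = (5,6)_9 → 5³ + 6³ = 125 + 216 = 341
341 = (4,1,8)_9 → 4³ + 1³ + 8³ = 64 + 1 + 512 = 577
577 = (7,1,1)_9 → 7³ + 1³ + 1³ = 343 + 1 + 1 = 345
345 = (4,2,3)_9 → 4³ + 2³ + 3³ = 64 + 8 + 27 = 99
99 = (1,2,0)_9 → 1³ + 2³ + 0³ = 1 + 8 + 0 = 9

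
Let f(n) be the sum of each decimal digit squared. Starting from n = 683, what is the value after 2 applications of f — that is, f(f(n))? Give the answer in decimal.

82

683 → 109
109 → 82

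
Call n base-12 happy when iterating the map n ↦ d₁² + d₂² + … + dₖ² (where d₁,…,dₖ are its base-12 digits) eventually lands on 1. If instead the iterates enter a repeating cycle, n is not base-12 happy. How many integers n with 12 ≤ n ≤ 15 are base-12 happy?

12: 12 → 1  — base-12 happy
13: 13 → 2 → 4 → 16 → 17 → 26 → 8 → 64 → 41 → 34 → 104 → 128 → 164 → 66 → 61 → 26  — not base-12 happy
14: 14 → 5 → 25 → 5  — not base-12 happy
15: 15 → 10 → 100 → 80 → 100  — not base-12 happy
base-12 happy: 12

1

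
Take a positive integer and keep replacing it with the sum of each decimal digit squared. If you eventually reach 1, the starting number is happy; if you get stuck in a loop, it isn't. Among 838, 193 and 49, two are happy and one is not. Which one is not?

838

838: 838 → 137 → 59 → 106 → 37 → 58 → 89 → 145 → 42 → 20 → 4 → 16 → 37  — repeats 37 (not happy)
193: 193 → 91 → 82 → 68 → 100 → 1  — reaches 1 (happy)
49: 49 → 97 → 130 → 10 → 1  — reaches 1 (happy)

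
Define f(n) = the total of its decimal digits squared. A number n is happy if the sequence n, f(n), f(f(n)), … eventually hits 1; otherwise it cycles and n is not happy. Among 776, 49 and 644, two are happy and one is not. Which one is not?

776

776: 776 → 134 → 26 → 40 → 16 → 37 → 58 → 89 → 145 → 42 → 20 → 4 → 16  — repeats 16 (not happy)
49: 49 → 97 → 130 → 10 → 1  — reaches 1 (happy)
644: 644 → 68 → 100 → 1  — reaches 1 (happy)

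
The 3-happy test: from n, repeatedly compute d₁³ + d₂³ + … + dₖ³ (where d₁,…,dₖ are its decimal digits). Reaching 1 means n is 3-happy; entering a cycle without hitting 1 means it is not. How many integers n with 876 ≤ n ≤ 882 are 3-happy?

876: 876 → 1071 → 345 → 216 → 225 → 141 → 66 → 432 → 99 → 1458 → 702 → 351 → 153 → 153  (repeats 153)
877: 877 → 1198 → 1243 → 100 → 1  (reaches 1)
878: 878 → 1367 → 587 → 980 → 1241 → 74 → 407 → 407  (repeats 407)
879: 879 → 1584 → 702 → 351 → 153 → 153  (repeats 153)
880: 880 → 1024 → 73 → 370 → 370  (repeats 370)
881: 881 → 1025 → 134 → 92 → 737 → 713 → 371 → 371  (repeats 371)
882: 882 → 1032 → 36 → 243 → 99 → 1458 → 702 → 351 → 153 → 153  (repeats 153)
3-happy: 877

1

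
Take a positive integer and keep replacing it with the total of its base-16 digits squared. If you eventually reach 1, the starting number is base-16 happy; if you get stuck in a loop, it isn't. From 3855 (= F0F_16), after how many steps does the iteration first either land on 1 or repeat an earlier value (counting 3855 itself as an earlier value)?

8

3855 = (15,0,15)_16 → 15² + 0² + 15² = 450
450 = (1,12,2)_16 → 1² + 12² + 2² = 149
149 = (9,5)_16 → 9² + 5² = 106
106 = (6,10)_16 → 6² + 10² = 136
136 = (8,8)_16 → 8² + 8² = 128
128 = (8,0)_16 → 8² + 0² = 64
64 = (4,0)_16 → 4² + 0² = 16
16 = (1,0)_16 → 1² + 0² = 1  — reached 1.
That took 8 steps.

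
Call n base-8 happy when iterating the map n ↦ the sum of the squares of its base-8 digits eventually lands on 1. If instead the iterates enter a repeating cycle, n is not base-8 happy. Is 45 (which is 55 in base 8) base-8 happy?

not base-8 happy

45 = (5,5)_8 → 5² + 5² = 25 + 25 = 50
50 = (6,2)_8 → 6² + 2² = 36 + 4 = 40
40 = (5,0)_8 → 5² + 0² = 25 + 0 = 25
25 = (3,1)_8 → 3² + 1² = 9 + 1 = 10
10 = (1,2)_8 → 1² + 2² = 1 + 4 = 5
5 = (5)_8 → 5² = 25  — 25 already seen; the sequence cycles without reaching 1.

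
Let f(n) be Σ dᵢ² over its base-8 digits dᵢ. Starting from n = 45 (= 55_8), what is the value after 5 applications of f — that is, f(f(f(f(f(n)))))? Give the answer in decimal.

45 = (5,5)_8 → 5² + 5² = 50
50 = (6,2)_8 → 6² + 2² = 40
40 = (5,0)_8 → 5² + 0² = 25
25 = (3,1)_8 → 3² + 1² = 10
10 = (1,2)_8 → 1² + 2² = 5

5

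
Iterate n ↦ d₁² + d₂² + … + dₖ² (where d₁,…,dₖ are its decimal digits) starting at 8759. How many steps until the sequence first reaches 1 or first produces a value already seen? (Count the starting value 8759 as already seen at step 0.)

8759 → 8² + 7² + 5² + 9² = 219
219 → 2² + 1² + 9² = 86
86 → 8² + 6² = 100
100 → 1² + 0² + 0² = 1  — reached 1.
That took 4 steps.

4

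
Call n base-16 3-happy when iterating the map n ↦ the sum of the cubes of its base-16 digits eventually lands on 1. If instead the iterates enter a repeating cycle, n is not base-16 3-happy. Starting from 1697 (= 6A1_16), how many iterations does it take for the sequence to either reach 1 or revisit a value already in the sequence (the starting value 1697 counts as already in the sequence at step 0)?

9

1697 = (6,10,1)_16 → 6³ + 10³ + 1³ = 1217
1217 = (4,12,1)_16 → 4³ + 12³ + 1³ = 1793
1793 = (7,0,1)_16 → 7³ + 0³ + 1³ = 344
344 = (1,5,8)_16 → 1³ + 5³ + 8³ = 638
638 = (2,7,14)_16 → 2³ + 7³ + 14³ = 3095
3095 = (12,1,7)_16 → 12³ + 1³ + 7³ = 2072
2072 = (8,1,8)_16 → 8³ + 1³ + 8³ = 1025
1025 = (4,0,1)_16 → 4³ + 0³ + 1³ = 65
65 = (4,1)_16 → 4³ + 1³ = 65  — 65 repeats.
That took 9 steps.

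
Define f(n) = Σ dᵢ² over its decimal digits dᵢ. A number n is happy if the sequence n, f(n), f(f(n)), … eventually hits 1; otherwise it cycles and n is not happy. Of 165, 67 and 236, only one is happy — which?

236

165: 165 → 62 → 40 → 16 → 37 → 58 → 89 → 145 → 42 → 20 → 4 → 16  — repeats 16 (not happy)
67: 67 → 85 → 89 → 145 → 42 → 20 → 4 → 16 → 37 → 58 → 89  — repeats 89 (not happy)
236: 236 → 49 → 97 → 130 → 10 → 1  — reaches 1 (happy)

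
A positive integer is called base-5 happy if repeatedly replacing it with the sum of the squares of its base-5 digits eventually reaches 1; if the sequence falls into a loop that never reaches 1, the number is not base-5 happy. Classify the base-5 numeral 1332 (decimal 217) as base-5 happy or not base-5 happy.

217 = (1,3,3,2)_5 → 1² + 3² + 3² + 2² = 23
23 = (4,3)_5 → 4² + 3² = 25
25 = (1,0,0)_5 → 1² + 0² + 0² = 1  — reached 1.

base-5 happy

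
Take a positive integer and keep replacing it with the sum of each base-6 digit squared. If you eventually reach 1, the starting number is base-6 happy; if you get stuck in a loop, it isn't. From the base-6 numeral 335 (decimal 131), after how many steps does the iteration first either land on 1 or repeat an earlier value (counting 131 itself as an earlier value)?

13

131 = (3,3,5)_6 → 3² + 3² + 5² = 9 + 9 + 25 = 43
43 = (1,1,1)_6 → 1² + 1² + 1² = 1 + 1 + 1 = 3
3 = (3)_6 → 3² = 9
9 = (1,3)_6 → 1² + 3² = 1 + 9 = 10
10 = (1,4)_6 → 1² + 4² = 1 + 16 = 17
17 = (2,5)_6 → 2² + 5² = 4 + 25 = 29
29 = (4,5)_6 → 4² + 5² = 16 + 25 = 41
41 = (1,0,5)_6 → 1² + 0² + 5² = 1 + 0 + 25 = 26
26 = (4,2)_6 → 4² + 2² = 16 + 4 = 20
20 = (3,2)_6 → 3² + 2² = 9 + 4 = 13
13 = (2,1)_6 → 2² + 1² = 4 + 1 = 5
5 = (5)_6 → 5² = 25
25 = (4,1)_6 → 4² + 1² = 16 + 1 = 17  — 17 repeats.
That took 13 steps.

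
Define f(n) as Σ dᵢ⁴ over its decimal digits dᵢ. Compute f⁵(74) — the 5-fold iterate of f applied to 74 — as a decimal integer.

4179

74 → 7⁴ + 4⁴ = 2657
2657 → 2⁴ + 6⁴ + 5⁴ + 7⁴ = 4338
4338 → 4⁴ + 3⁴ + 3⁴ + 8⁴ = 4514
4514 → 4⁴ + 5⁴ + 1⁴ + 4⁴ = 1138
1138 → 1⁴ + 1⁴ + 3⁴ + 8⁴ = 4179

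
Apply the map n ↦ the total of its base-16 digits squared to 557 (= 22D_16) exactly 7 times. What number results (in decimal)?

64

557 = (2,2,13)_16 → 2² + 2² + 13² = 4 + 4 + 169 = 177
177 = (11,1)_16 → 11² + 1² = 121 + 1 = 122
122 = (7,10)_16 → 7² + 10² = 49 + 100 = 149
149 = (9,5)_16 → 9² + 5² = 81 + 25 = 106
106 = (6,10)_16 → 6² + 10² = 36 + 100 = 136
136 = (8,8)_16 → 8² + 8² = 64 + 64 = 128
128 = (8,0)_16 → 8² + 0² = 64 + 0 = 64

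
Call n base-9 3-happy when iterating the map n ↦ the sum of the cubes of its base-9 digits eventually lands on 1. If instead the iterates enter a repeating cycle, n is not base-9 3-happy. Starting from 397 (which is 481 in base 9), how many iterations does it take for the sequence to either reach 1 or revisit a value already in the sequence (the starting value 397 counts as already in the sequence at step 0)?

5

397 = (4,8,1)_9 → 4³ + 8³ + 1³ = 64 + 512 + 1 = 577
577 = (7,1,1)_9 → 7³ + 1³ + 1³ = 343 + 1 + 1 = 345
345 = (4,2,3)_9 → 4³ + 2³ + 3³ = 64 + 8 + 27 = 99
99 = (1,2,0)_9 → 1³ + 2³ + 0³ = 1 + 8 + 0 = 9
9 = (1,0)_9 → 1³ + 0³ = 1 + 0 = 1  — reached 1.
That took 5 steps.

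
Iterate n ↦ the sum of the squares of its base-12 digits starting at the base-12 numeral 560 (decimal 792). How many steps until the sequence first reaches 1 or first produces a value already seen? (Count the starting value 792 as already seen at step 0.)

11

792 = (5,6,0)_12 → 5² + 6² + 0² = 25 + 36 + 0 = 61
61 = (5,1)_12 → 5² + 1² = 25 + 1 = 26
26 = (2,2)_12 → 2² + 2² = 4 + 4 = 8
8 = (8)_12 → 8² = 64
64 = (5,4)_12 → 5² + 4² = 25 + 16 = 41
41 = (3,5)_12 → 3² + 5² = 9 + 25 = 34
34 = (2,10)_12 → 2² + 10² = 4 + 100 = 104
104 = (8,8)_12 → 8² + 8² = 64 + 64 = 128
128 = (10,8)_12 → 10² + 8² = 100 + 64 = 164
164 = (1,1,8)_12 → 1² + 1² + 8² = 1 + 1 + 64 = 66
66 = (5,6)_12 → 5² + 6² = 25 + 36 = 61  — 61 repeats.
That took 11 steps.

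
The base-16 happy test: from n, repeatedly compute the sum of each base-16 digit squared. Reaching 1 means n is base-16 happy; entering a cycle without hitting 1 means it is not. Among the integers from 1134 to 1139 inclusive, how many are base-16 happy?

5

1134: 1134 → 248 → 289 → 6 → 36 → 20 → 17 → 2 → 4 → 16 → 1  (reaches 1)
1135: 1135 → 277 → 27 → 122 → 149 → 106 → 136 → 128 → 64 → 16 → 1  (reaches 1)
1136: 1136 → 65 → 17 → 2 → 4 → 16 → 1  (reaches 1)
1137: 1137 → 66 → 20 → 17 → 2 → 4 → 16 → 1  (reaches 1)
1138: 1138 → 69 → 41 → 85 → 50 → 13 → 169 → 181 → 146 → 85  (repeats 85)
1139: 1139 → 74 → 116 → 65 → 17 → 2 → 4 → 16 → 1  (reaches 1)
base-16 happy: 1134, 1135, 1136, 1137, 1139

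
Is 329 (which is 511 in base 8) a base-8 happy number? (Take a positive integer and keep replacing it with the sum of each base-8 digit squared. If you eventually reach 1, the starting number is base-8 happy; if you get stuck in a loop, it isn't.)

base-8 happy

329 = (5,1,1)_8 → 5² + 1² + 1² = 27
27 = (3,3)_8 → 3² + 3² = 18
18 = (2,2)_8 → 2² + 2² = 8
8 = (1,0)_8 → 1² + 0² = 1  — reached 1.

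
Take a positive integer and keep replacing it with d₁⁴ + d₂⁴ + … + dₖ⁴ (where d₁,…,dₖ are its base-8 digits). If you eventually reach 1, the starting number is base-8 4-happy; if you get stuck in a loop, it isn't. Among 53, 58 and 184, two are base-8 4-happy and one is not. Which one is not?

53

53: 53 → 1921 → 1378 → 913 → 1314 → 544 → 257 → 257  — repeats 257 (not base-8 4-happy)
58: 58 → 2417 → 2178 → 288 → 512 → 1  — reaches 1 (base-8 4-happy)
184: 184 → 2417 → 2178 → 288 → 512 → 1  — reaches 1 (base-8 4-happy)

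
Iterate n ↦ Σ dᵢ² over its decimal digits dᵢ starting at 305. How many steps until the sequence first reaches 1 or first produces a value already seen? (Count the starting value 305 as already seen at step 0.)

13

305 → 3² + 0² + 5² = 34
34 → 3² + 4² = 25
25 → 2² + 5² = 29
29 → 2² + 9² = 85
85 → 8² + 5² = 89
89 → 8² + 9² = 145
145 → 1² + 4² + 5² = 42
42 → 4² + 2² = 20
20 → 2² + 0² = 4
4 → 4² = 16
16 → 1² + 6² = 37
37 → 3² + 7² = 58
58 → 5² + 8² = 89  — 89 repeats.
That took 13 steps.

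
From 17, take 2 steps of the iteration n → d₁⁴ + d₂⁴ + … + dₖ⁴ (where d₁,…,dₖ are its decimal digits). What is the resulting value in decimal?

288

17 → 1⁴ + 7⁴ = 1 + 2401 = 2402
2402 → 2⁴ + 4⁴ + 0⁴ + 2⁴ = 16 + 256 + 0 + 16 = 288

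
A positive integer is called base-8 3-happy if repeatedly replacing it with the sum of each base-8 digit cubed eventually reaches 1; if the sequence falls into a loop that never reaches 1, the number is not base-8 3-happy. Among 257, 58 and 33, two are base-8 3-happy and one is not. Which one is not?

257: 257 → 65 → 2 → 8 → 1  — reaches 1 (base-8 3-happy)
58: 58 → 351 → 495 → 811 → 217 → 55 → 559 → 469 → 476 → 434 → 440 → 559  — repeats 559 (not base-8 3-happy)
33: 33 → 65 → 2 → 8 → 1  — reaches 1 (base-8 3-happy)

58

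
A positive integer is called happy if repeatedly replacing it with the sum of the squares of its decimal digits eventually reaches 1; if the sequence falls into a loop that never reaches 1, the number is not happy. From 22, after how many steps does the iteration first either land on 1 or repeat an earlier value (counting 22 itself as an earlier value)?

14

22 → 2² + 2² = 8
8 → 8² = 64
64 → 6² + 4² = 52
52 → 5² + 2² = 29
29 → 2² + 9² = 85
85 → 8² + 5² = 89
89 → 8² + 9² = 145
145 → 1² + 4² + 5² = 42
42 → 4² + 2² = 20
20 → 2² + 0² = 4
4 → 4² = 16
16 → 1² + 6² = 37
37 → 3² + 7² = 58
58 → 5² + 8² = 89  — 89 repeats.
That took 14 steps.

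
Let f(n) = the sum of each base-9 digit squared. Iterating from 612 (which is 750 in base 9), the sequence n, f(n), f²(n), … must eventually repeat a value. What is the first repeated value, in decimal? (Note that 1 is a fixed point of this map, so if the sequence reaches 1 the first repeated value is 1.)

74

612 = (7,5,0)_9 → 7² + 5² + 0² = 74
74 = (8,2)_9 → 8² + 2² = 68
68 = (7,5)_9 → 7² + 5² = 74  — 74 already appeared earlier.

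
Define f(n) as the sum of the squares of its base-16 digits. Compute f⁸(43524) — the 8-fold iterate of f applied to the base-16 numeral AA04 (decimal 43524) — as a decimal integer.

136

43524 = (10,10,0,4)_16 → 10² + 10² + 0² + 4² = 216
216 = (13,8)_16 → 13² + 8² = 233
233 = (14,9)_16 → 14² + 9² = 277
277 = (1,1,5)_16 → 1² + 1² + 5² = 27
27 = (1,11)_16 → 1² + 11² = 122
122 = (7,10)_16 → 7² + 10² = 149
149 = (9,5)_16 → 9² + 5² = 106
106 = (6,10)_16 → 6² + 10² = 136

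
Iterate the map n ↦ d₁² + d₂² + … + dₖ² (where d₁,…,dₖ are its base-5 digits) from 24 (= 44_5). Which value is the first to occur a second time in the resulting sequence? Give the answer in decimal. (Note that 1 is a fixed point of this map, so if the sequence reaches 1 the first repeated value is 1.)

4

24 = (4,4)_5 → 32
32 = (1,1,2)_5 → 6
6 = (1,1)_5 → 2
2 = (2)_5 → 4
4 = (4)_5 → 16
16 = (3,1)_5 → 10
10 = (2,0)_5 → 4  — 4 already appeared earlier.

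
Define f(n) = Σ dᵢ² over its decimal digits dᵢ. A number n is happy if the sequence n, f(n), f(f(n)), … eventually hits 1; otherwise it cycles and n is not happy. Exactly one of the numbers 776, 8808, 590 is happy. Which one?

8808

776: 776 → 134 → 26 → 40 → 16 → 37 → 58 → 89 → 145 → 42 → 20 → 4 → 16  — repeats 16 (not happy)
8808: 8808 → 192 → 86 → 100 → 1  — reaches 1 (happy)
590: 590 → 106 → 37 → 58 → 89 → 145 → 42 → 20 → 4 → 16 → 37  — repeats 37 (not happy)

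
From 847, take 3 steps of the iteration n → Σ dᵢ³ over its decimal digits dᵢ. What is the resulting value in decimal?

919

847 → 919
919 → 1459
1459 → 919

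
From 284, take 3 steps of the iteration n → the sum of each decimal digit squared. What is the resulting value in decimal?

64

284 → 84
84 → 80
80 → 64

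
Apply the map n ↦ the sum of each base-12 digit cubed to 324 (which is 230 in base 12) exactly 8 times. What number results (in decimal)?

1028

324 = (2,3,0)_12 → 2³ + 3³ + 0³ = 35
35 = (2,11)_12 → 2³ + 11³ = 1339
1339 = (9,3,7)_12 → 9³ + 3³ + 7³ = 1099
1099 = (7,7,7)_12 → 7³ + 7³ + 7³ = 1029
1029 = (7,1,9)_12 → 7³ + 1³ + 9³ = 1073
1073 = (7,5,5)_12 → 7³ + 5³ + 5³ = 593
593 = (4,1,5)_12 → 4³ + 1³ + 5³ = 190
190 = (1,3,10)_12 → 1³ + 3³ + 10³ = 1028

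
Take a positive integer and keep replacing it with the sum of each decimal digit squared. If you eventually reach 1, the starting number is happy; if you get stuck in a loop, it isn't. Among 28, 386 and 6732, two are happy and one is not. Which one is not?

28: 28 → 68 → 100 → 1  — reaches 1 (happy)
386: 386 → 109 → 82 → 68 → 100 → 1  — reaches 1 (happy)
6732: 6732 → 98 → 145 → 42 → 20 → 4 → 16 → 37 → 58 → 89 → 145  — repeats 145 (not happy)

6732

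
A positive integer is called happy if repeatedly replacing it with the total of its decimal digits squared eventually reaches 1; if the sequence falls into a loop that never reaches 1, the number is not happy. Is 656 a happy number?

happy

656 → 97
97 → 130
130 → 10
10 → 1  — reached 1.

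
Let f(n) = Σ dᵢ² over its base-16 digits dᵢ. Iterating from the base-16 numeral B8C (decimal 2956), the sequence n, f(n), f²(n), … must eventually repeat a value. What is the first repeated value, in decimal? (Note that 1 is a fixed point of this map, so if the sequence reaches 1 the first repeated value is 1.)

2956 = (11,8,12)_16 → 11² + 8² + 12² = 121 + 64 + 144 = 329
329 = (1,4,9)_16 → 1² + 4² + 9² = 1 + 16 + 81 = 98
98 = (6,2)_16 → 6² + 2² = 36 + 4 = 40
40 = (2,8)_16 → 2² + 8² = 4 + 64 = 68
68 = (4,4)_16 → 4² + 4² = 16 + 16 = 32
32 = (2,0)_16 → 2² + 0² = 4 + 0 = 4
4 = (4)_16 → 4² = 16
16 = (1,0)_16 → 1² + 0² = 1 + 0 = 1  — reached the fixed point 1.
1 → 1, so 1 is the first repeated value.

1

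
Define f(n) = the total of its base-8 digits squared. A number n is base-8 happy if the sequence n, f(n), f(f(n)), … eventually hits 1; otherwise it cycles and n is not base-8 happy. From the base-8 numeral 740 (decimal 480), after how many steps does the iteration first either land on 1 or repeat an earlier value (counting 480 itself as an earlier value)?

5

480 = (7,4,0)_8 → 65
65 = (1,0,1)_8 → 2
2 = (2)_8 → 4
4 = (4)_8 → 16
16 = (2,0)_8 → 4  — 4 repeats.
That took 5 steps.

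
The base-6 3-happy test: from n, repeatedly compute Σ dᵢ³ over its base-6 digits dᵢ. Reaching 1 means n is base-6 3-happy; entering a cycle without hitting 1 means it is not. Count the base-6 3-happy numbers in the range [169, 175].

4

169: 169 → 129 → 81 → 36 → 1  — base-6 3-happy
170: 170 → 136 → 155 → 190 → 190  — not base-6 3-happy
171: 171 → 155 → 190 → 190  — not base-6 3-happy
172: 172 → 192 → 133 → 92 → 43 → 3 → 27 → 91 → 36 → 1  — base-6 3-happy
173: 173 → 253 → 3 → 27 → 91 → 36 → 1  — base-6 3-happy
174: 174 → 189 → 153 → 92 → 43 → 3 → 27 → 91 → 36 → 1  — base-6 3-happy
175: 175 → 190 → 190  — not base-6 3-happy
base-6 3-happy: 169, 172, 173, 174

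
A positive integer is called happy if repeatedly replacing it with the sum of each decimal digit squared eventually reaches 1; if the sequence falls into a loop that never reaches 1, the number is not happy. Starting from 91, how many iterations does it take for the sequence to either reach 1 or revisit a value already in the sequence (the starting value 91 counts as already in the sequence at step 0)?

91 → 82
82 → 68
68 → 100
100 → 1  — reached 1.
That took 4 steps.

4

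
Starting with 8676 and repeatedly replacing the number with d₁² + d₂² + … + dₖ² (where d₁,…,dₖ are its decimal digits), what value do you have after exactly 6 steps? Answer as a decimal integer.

8676 → 8² + 6² + 7² + 6² = 64 + 36 + 49 + 36 = 185
185 → 1² + 8² + 5² = 1 + 64 + 25 = 90
90 → 9² + 0² = 81 + 0 = 81
81 → 8² + 1² = 64 + 1 = 65
65 → 6² + 5² = 36 + 25 = 61
61 → 6² + 1² = 36 + 1 = 37

37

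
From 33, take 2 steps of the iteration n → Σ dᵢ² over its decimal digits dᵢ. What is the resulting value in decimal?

65

33 → 3² + 3² = 18
18 → 1² + 8² = 65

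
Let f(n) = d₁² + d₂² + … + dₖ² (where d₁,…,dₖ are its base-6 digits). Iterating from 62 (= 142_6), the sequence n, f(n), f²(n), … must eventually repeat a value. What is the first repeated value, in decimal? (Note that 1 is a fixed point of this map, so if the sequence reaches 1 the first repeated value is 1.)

62 = (1,4,2)_6 → 1² + 4² + 2² = 21
21 = (3,3)_6 → 3² + 3² = 18
18 = (3,0)_6 → 3² + 0² = 9
9 = (1,3)_6 → 1² + 3² = 10
10 = (1,4)_6 → 1² + 4² = 17
17 = (2,5)_6 → 2² + 5² = 29
29 = (4,5)_6 → 4² + 5² = 41
41 = (1,0,5)_6 → 1² + 0² + 5² = 26
26 = (4,2)_6 → 4² + 2² = 20
20 = (3,2)_6 → 3² + 2² = 13
13 = (2,1)_6 → 2² + 1² = 5
5 = (5)_6 → 5² = 25
25 = (4,1)_6 → 4² + 1² = 17  — 17 already appeared earlier.

17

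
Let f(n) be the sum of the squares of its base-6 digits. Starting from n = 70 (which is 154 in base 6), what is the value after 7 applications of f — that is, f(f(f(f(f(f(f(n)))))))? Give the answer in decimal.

70 = (1,5,4)_6 → 1² + 5² + 4² = 42
42 = (1,1,0)_6 → 1² + 1² + 0² = 2
2 = (2)_6 → 2² = 4
4 = (4)_6 → 4² = 16
16 = (2,4)_6 → 2² + 4² = 20
20 = (3,2)_6 → 3² + 2² = 13
13 = (2,1)_6 → 2² + 1² = 5

5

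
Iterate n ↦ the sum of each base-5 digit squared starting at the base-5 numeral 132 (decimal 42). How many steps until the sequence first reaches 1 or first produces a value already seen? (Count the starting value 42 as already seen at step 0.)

6

42 = (1,3,2)_5 → 14
14 = (2,4)_5 → 20
20 = (4,0)_5 → 16
16 = (3,1)_5 → 10
10 = (2,0)_5 → 4
4 = (4)_5 → 16  — 16 repeats.
That took 6 steps.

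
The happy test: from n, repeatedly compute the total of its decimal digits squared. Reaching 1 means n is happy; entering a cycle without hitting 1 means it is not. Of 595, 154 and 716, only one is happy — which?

716

595: 595 → 131 → 11 → 2 → 4 → 16 → 37 → 58 → 89 → 145 → 42 → 20 → 4  — repeats 4 (not happy)
154: 154 → 42 → 20 → 4 → 16 → 37 → 58 → 89 → 145 → 42  — repeats 42 (not happy)
716: 716 → 86 → 100 → 1  — reaches 1 (happy)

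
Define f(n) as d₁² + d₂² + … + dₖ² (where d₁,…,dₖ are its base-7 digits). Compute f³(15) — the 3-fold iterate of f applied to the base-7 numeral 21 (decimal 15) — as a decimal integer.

15 = (2,1)_7 → 2² + 1² = 5
5 = (5)_7 → 5² = 25
25 = (3,4)_7 → 3² + 4² = 25

25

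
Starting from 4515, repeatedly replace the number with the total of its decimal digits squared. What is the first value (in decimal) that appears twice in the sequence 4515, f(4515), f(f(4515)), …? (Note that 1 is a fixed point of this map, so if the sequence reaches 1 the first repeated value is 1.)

4515 → 67
67 → 85
85 → 89
89 → 145
145 → 42
42 → 20
20 → 4
4 → 16
16 → 37
37 → 58
58 → 89  — 89 already appeared earlier.

89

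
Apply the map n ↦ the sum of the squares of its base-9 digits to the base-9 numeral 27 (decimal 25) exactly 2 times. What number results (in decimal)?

25 = (2,7)_9 → 2² + 7² = 4 + 49 = 53
53 = (5,8)_9 → 5² + 8² = 25 + 64 = 89

89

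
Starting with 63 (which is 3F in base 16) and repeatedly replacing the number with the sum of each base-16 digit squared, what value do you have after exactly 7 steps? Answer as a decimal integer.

63 = (3,15)_16 → 3² + 15² = 9 + 225 = 234
234 = (14,10)_16 → 14² + 10² = 196 + 100 = 296
296 = (1,2,8)_16 → 1² + 2² + 8² = 1 + 4 + 64 = 69
69 = (4,5)_16 → 4² + 5² = 16 + 25 = 41
41 = (2,9)_16 → 2² + 9² = 4 + 81 = 85
85 = (5,5)_16 → 5² + 5² = 25 + 25 = 50
50 = (3,2)_16 → 3² + 2² = 9 + 4 = 13

13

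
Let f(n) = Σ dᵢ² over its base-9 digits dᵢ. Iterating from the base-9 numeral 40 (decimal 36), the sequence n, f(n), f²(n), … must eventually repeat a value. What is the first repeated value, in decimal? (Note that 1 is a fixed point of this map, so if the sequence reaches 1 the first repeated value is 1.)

36 = (4,0)_9 → 4² + 0² = 16 + 0 = 16
16 = (1,7)_9 → 1² + 7² = 1 + 49 = 50
50 = (5,5)_9 → 5² + 5² = 25 + 25 = 50  — 50 already appeared earlier.

50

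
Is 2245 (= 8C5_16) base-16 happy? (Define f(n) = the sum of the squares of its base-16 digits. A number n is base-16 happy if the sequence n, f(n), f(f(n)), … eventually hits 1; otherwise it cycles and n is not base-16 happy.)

base-16 happy

2245 = (8,12,5)_16 → 8² + 12² + 5² = 64 + 144 + 25 = 233
233 = (14,9)_16 → 14² + 9² = 196 + 81 = 277
277 = (1,1,5)_16 → 1² + 1² + 5² = 1 + 1 + 25 = 27
27 = (1,11)_16 → 1² + 11² = 1 + 121 = 122
122 = (7,10)_16 → 7² + 10² = 49 + 100 = 149
149 = (9,5)_16 → 9² + 5² = 81 + 25 = 106
106 = (6,10)_16 → 6² + 10² = 36 + 100 = 136
136 = (8,8)_16 → 8² + 8² = 64 + 64 = 128
128 = (8,0)_16 → 8² + 0² = 64 + 0 = 64
64 = (4,0)_16 → 4² + 0² = 16 + 0 = 16
16 = (1,0)_16 → 1² + 0² = 1 + 0 = 1  — reached 1.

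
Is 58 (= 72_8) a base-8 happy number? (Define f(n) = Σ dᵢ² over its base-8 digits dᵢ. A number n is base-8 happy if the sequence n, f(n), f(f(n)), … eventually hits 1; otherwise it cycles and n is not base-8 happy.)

58 = (7,2)_8 → 7² + 2² = 49 + 4 = 53
53 = (6,5)_8 → 6² + 5² = 36 + 25 = 61
61 = (7,5)_8 → 7² + 5² = 49 + 25 = 74
74 = (1,1,2)_8 → 1² + 1² + 2² = 1 + 1 + 4 = 6
6 = (6)_8 → 6² = 36
36 = (4,4)_8 → 4² + 4² = 16 + 16 = 32
32 = (4,0)_8 → 4² + 0² = 16 + 0 = 16
16 = (2,0)_8 → 2² + 0² = 4 + 0 = 4
4 = (4)_8 → 4² = 16  — 16 already seen; the sequence cycles without reaching 1.

not base-8 happy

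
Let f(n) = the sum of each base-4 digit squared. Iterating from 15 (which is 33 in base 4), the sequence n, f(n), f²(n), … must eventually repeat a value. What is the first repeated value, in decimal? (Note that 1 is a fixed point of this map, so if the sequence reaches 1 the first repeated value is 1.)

1

15 = (3,3)_4 → 3² + 3² = 18
18 = (1,0,2)_4 → 1² + 0² + 2² = 5
5 = (1,1)_4 → 1² + 1² = 2
2 = (2)_4 → 2² = 4
4 = (1,0)_4 → 1² + 0² = 1  — reached the fixed point 1.
1 → 1, so 1 is the first repeated value.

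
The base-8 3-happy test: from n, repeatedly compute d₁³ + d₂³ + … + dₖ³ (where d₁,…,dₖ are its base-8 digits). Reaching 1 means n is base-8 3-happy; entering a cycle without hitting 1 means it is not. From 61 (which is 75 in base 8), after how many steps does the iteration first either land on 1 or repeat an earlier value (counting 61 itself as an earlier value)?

61 = (7,5)_8 → 7³ + 5³ = 468
468 = (7,2,4)_8 → 7³ + 2³ + 4³ = 415
415 = (6,3,7)_8 → 6³ + 3³ + 7³ = 586
586 = (1,1,1,2)_8 → 1³ + 1³ + 1³ + 2³ = 11
11 = (1,3)_8 → 1³ + 3³ = 28
28 = (3,4)_8 → 3³ + 4³ = 91
91 = (1,3,3)_8 → 1³ + 3³ + 3³ = 55
55 = (6,7)_8 → 6³ + 7³ = 559
559 = (1,0,5,7)_8 → 1³ + 0³ + 5³ + 7³ = 469
469 = (7,2,5)_8 → 7³ + 2³ + 5³ = 476
476 = (7,3,4)_8 → 7³ + 3³ + 4³ = 434
434 = (6,6,2)_8 → 6³ + 6³ + 2³ = 440
440 = (6,7,0)_8 → 6³ + 7³ + 0³ = 559  — 559 repeats.
That took 13 steps.

13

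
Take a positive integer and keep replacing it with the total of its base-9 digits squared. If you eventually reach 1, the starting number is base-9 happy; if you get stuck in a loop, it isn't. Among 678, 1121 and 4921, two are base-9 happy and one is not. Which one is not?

678

678: 678 → 82 → 2 → 4 → 16 → 50 → 50  — repeats 50 (not base-9 happy)
1121: 1121 → 91 → 3 → 9 → 1  — reaches 1 (base-9 happy)
4921: 4921 → 157 → 81 → 1  — reaches 1 (base-9 happy)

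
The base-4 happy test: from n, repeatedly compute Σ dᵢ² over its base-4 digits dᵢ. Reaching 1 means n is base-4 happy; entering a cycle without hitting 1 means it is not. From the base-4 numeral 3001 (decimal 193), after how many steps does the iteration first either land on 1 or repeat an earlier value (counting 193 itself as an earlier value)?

4

193 = (3,0,0,1)_4 → 3² + 0² + 0² + 1² = 9 + 0 + 0 + 1 = 10
10 = (2,2)_4 → 2² + 2² = 4 + 4 = 8
8 = (2,0)_4 → 2² + 0² = 4 + 0 = 4
4 = (1,0)_4 → 1² + 0² = 1 + 0 = 1  — reached 1.
That took 4 steps.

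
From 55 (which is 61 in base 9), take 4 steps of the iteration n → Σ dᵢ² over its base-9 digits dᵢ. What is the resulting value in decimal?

55 = (6,1)_9 → 37
37 = (4,1)_9 → 17
17 = (1,8)_9 → 65
65 = (7,2)_9 → 53

53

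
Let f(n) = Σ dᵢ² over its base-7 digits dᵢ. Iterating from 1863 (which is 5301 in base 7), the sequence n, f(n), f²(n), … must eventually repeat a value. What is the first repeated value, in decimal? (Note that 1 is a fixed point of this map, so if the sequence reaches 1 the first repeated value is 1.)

1863 = (5,3,0,1)_7 → 5² + 3² + 0² + 1² = 35
35 = (5,0)_7 → 5² + 0² = 25
25 = (3,4)_7 → 3² + 4² = 25  — 25 already appeared earlier.

25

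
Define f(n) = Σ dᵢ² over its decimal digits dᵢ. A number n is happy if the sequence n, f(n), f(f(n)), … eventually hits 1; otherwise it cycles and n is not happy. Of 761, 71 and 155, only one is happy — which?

761: 761 → 86 → 100 → 1  — reaches 1 (happy)
71: 71 → 50 → 25 → 29 → 85 → 89 → 145 → 42 → 20 → 4 → 16 → 37 → 58 → 89  — repeats 89 (not happy)
155: 155 → 51 → 26 → 40 → 16 → 37 → 58 → 89 → 145 → 42 → 20 → 4 → 16  — repeats 16 (not happy)

761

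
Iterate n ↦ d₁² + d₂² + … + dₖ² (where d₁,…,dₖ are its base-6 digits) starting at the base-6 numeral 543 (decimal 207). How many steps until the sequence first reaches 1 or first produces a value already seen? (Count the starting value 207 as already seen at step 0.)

12

207 = (5,4,3)_6 → 5² + 4² + 3² = 50
50 = (1,2,2)_6 → 1² + 2² + 2² = 9
9 = (1,3)_6 → 1² + 3² = 10
10 = (1,4)_6 → 1² + 4² = 17
17 = (2,5)_6 → 2² + 5² = 29
29 = (4,5)_6 → 4² + 5² = 41
41 = (1,0,5)_6 → 1² + 0² + 5² = 26
26 = (4,2)_6 → 4² + 2² = 20
20 = (3,2)_6 → 3² + 2² = 13
13 = (2,1)_6 → 2² + 1² = 5
5 = (5)_6 → 5² = 25
25 = (4,1)_6 → 4² + 1² = 17  — 17 repeats.
That took 12 steps.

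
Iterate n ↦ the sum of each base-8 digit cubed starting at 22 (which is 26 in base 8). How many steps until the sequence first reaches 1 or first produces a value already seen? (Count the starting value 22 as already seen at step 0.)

9

22 = (2,6)_8 → 2³ + 6³ = 8 + 216 = 224
224 = (3,4,0)_8 → 3³ + 4³ + 0³ = 27 + 64 + 0 = 91
91 = (1,3,3)_8 → 1³ + 3³ + 3³ = 1 + 27 + 27 = 55
55 = (6,7)_8 → 6³ + 7³ = 216 + 343 = 559
559 = (1,0,5,7)_8 → 1³ + 0³ + 5³ + 7³ = 1 + 0 + 125 + 343 = 469
469 = (7,2,5)_8 → 7³ + 2³ + 5³ = 343 + 8 + 125 = 476
476 = (7,3,4)_8 → 7³ + 3³ + 4³ = 343 + 27 + 64 = 434
434 = (6,6,2)_8 → 6³ + 6³ + 2³ = 216 + 216 + 8 = 440
440 = (6,7,0)_8 → 6³ + 7³ + 0³ = 216 + 343 + 0 = 559  — 559 repeats.
That took 9 steps.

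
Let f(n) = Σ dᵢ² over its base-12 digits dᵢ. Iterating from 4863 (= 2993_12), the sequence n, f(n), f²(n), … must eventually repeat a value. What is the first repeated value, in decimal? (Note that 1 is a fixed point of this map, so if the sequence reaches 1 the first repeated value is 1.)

25

4863 = (2,9,9,3)_12 → 2² + 9² + 9² + 3² = 4 + 81 + 81 + 9 = 175
175 = (1,2,7)_12 → 1² + 2² + 7² = 1 + 4 + 49 = 54
54 = (4,6)_12 → 4² + 6² = 16 + 36 = 52
52 = (4,4)_12 → 4² + 4² = 16 + 16 = 32
32 = (2,8)_12 → 2² + 8² = 4 + 64 = 68
68 = (5,8)_12 → 5² + 8² = 25 + 64 = 89
89 = (7,5)_12 → 7² + 5² = 49 + 25 = 74
74 = (6,2)_12 → 6² + 2² = 36 + 4 = 40
40 = (3,4)_12 → 3² + 4² = 9 + 16 = 25
25 = (2,1)_12 → 2² + 1² = 4 + 1 = 5
5 = (5)_12 → 5² = 25  — 25 already appeared earlier.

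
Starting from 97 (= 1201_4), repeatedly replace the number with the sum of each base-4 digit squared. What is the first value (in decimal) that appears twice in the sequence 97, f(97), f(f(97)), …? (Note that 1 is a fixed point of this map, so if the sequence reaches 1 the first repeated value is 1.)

1

97 = (1,2,0,1)_4 → 1² + 2² + 0² + 1² = 1 + 4 + 0 + 1 = 6
6 = (1,2)_4 → 1² + 2² = 1 + 4 = 5
5 = (1,1)_4 → 1² + 1² = 1 + 1 = 2
2 = (2)_4 → 2² = 4
4 = (1,0)_4 → 1² + 0² = 1 + 0 = 1  — reached the fixed point 1.
1 → 1, so 1 is the first repeated value.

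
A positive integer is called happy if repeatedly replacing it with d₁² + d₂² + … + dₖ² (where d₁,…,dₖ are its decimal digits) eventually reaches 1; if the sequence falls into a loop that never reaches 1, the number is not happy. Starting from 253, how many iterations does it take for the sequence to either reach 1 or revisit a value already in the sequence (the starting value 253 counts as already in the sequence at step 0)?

11

253 → 38
38 → 73
73 → 58
58 → 89
89 → 145
145 → 42
42 → 20
20 → 4
4 → 16
16 → 37
37 → 58  — 58 repeats.
That took 11 steps.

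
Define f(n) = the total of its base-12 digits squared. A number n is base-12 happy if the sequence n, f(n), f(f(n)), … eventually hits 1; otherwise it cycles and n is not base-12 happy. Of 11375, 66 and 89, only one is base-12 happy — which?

11375: 11375 → 314 → 12 → 1  — reaches 1 (base-12 happy)
66: 66 → 61 → 26 → 8 → 64 → 41 → 34 → 104 → 128 → 164 → 66  — repeats 66 (not base-12 happy)
89: 89 → 74 → 40 → 25 → 5 → 25  — repeats 25 (not base-12 happy)

11375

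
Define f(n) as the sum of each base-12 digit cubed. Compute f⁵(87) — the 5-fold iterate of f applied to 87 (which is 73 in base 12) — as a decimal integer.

87 = (7,3)_12 → 7³ + 3³ = 370
370 = (2,6,10)_12 → 2³ + 6³ + 10³ = 1224
1224 = (8,6,0)_12 → 8³ + 6³ + 0³ = 728
728 = (5,0,8)_12 → 5³ + 0³ + 8³ = 637
637 = (4,5,1)_12 → 4³ + 5³ + 1³ = 190

190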